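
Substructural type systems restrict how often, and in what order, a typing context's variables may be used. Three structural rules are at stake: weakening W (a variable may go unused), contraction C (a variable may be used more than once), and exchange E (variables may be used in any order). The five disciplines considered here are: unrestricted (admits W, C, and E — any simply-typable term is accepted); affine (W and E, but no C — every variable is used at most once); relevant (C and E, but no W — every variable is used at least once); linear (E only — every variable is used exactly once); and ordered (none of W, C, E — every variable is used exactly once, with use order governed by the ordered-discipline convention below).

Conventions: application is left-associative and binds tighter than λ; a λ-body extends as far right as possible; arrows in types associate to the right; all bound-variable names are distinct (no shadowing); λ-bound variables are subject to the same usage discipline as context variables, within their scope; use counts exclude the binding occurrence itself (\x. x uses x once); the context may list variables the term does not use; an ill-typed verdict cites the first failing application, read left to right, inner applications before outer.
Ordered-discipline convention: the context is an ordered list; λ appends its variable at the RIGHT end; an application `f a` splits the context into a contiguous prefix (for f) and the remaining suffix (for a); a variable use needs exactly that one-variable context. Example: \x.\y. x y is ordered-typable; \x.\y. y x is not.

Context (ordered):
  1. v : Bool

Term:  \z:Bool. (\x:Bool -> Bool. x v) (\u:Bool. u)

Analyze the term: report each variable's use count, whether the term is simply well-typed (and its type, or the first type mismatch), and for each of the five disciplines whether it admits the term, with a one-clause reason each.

usage: v ×1, z (λ-bound) ×0, x (λ-bound) ×1, u (λ-bound) ×1
order of uses: x, v, u
typing: well-typed — term : Bool -> Bool
ordered ✗ (z left unused)
linear ✗ (z left unused)
affine ✓ (at most one use each (v, z, x, u))
relevant ✗ (z left unused)
unrestricted ✓ (well-typed at Bool -> Bool; no restrictions here)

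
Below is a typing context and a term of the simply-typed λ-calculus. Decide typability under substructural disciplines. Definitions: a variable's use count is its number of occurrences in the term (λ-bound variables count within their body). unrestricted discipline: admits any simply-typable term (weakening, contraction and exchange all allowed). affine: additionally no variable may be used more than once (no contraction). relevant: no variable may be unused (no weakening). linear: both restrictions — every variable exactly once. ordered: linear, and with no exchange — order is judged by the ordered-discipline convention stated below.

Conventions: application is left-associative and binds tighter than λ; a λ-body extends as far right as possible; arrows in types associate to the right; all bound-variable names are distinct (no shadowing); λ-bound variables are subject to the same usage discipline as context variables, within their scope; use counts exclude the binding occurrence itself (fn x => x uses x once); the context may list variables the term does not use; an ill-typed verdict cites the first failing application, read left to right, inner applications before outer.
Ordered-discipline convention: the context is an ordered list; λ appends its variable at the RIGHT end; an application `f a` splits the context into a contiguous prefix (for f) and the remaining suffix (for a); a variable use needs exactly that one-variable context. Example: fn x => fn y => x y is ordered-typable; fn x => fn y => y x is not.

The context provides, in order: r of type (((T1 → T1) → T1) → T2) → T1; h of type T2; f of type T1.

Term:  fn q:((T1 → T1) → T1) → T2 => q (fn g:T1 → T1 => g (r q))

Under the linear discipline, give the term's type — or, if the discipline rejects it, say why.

not well-typed under linear — needs contraction — q ×2; unused: h, f — weakening required
usage: r=1; h=0; f=0; q (λ-bound)=2; g (λ-bound)=1
order of uses: q, g, r, q
typing: ✓ — (((T1 → T1) → T1) → T2) → T2
all disciplines: ordered ✗ · linear ✗ · affine ✗ · relevant ✗ · unrestricted ✓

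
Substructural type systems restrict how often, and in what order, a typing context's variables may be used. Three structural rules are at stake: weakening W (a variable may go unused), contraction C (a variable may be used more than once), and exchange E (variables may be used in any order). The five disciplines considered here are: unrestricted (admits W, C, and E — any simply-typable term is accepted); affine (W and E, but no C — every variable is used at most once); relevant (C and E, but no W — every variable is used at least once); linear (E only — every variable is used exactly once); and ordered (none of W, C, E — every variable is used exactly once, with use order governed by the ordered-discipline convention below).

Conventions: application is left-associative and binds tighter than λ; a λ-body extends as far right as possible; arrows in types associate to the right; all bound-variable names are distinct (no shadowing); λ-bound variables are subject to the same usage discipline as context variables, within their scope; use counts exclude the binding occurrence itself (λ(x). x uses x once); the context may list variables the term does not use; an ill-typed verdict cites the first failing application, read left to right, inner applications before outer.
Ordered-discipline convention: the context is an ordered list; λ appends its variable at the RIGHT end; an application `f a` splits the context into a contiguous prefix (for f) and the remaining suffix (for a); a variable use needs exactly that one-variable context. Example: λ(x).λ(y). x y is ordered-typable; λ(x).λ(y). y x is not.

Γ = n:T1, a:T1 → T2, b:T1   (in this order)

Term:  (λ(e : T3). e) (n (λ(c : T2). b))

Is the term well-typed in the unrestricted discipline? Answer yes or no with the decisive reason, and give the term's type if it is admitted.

no — not simply typable
usage: n: 1; a: 0; b: 1; e (bound): 1; c (bound): 0
uses in reading order: e, n, b
typing: ill-typed: can't apply a value of type T1
all disciplines: ordered ✗ | linear ✗ | affine ✗ | relevant ✗ | unrestricted ✗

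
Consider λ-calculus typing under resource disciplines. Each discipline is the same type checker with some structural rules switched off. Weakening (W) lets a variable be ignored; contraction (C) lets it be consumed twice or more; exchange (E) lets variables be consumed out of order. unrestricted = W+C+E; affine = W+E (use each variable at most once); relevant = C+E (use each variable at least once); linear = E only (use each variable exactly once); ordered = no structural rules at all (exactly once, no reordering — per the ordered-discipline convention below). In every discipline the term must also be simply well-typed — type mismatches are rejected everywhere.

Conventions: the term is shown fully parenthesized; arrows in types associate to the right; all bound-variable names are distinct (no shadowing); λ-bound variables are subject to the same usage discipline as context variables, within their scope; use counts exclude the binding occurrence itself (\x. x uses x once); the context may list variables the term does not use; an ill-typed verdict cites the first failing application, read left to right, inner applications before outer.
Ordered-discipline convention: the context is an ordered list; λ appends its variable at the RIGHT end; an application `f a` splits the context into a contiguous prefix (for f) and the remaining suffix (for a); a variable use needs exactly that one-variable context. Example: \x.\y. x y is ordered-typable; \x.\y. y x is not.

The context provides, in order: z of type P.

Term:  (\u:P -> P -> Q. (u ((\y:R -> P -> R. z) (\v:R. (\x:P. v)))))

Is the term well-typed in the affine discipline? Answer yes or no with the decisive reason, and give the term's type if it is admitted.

yes — none of z, u, y, v, x used more than once; term : (P -> P -> Q) -> P -> Q
use counts: z: 1×, u (bound): 1×, y (bound): 0×, v (bound): 1×, x (bound): 0×
order of uses: u, z, v
typing: the term checks, with type (P -> P -> Q) -> P -> Q
per-discipline verdicts: ordered ✗ | linear ✗ | affine ✓ | relevant ✗ | unrestricted ✓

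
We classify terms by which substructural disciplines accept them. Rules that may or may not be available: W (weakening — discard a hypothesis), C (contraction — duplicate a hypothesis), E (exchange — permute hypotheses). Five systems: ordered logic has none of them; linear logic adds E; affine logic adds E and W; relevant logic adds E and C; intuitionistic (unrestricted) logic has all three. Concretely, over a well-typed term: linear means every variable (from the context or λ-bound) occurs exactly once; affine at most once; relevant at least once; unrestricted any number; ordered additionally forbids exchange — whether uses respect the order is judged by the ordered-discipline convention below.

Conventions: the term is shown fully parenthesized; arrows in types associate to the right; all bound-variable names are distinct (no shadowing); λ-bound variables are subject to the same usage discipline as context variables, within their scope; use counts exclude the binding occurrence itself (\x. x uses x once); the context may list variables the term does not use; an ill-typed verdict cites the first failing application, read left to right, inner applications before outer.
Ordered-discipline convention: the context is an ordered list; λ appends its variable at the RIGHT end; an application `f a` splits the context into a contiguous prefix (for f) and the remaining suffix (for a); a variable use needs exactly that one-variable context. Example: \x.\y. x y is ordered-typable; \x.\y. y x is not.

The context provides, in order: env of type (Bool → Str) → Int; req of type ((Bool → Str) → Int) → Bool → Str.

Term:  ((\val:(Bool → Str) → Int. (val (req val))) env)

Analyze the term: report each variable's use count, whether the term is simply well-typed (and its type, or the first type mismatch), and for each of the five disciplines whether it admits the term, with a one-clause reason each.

counts: env: 1×, req: 1×, val (λ-bound): 2×
order of uses: val, req, val, env
typing: ✓ — Int
ordered: ✗, uses contraction: val ×2
linear: ✗, uses contraction: val ×2
affine: ✗, uses contraction: val ×2
relevant: ✓, at least one use each (env, req, val)
unrestricted: ✓, well-typed at Int; no restrictions here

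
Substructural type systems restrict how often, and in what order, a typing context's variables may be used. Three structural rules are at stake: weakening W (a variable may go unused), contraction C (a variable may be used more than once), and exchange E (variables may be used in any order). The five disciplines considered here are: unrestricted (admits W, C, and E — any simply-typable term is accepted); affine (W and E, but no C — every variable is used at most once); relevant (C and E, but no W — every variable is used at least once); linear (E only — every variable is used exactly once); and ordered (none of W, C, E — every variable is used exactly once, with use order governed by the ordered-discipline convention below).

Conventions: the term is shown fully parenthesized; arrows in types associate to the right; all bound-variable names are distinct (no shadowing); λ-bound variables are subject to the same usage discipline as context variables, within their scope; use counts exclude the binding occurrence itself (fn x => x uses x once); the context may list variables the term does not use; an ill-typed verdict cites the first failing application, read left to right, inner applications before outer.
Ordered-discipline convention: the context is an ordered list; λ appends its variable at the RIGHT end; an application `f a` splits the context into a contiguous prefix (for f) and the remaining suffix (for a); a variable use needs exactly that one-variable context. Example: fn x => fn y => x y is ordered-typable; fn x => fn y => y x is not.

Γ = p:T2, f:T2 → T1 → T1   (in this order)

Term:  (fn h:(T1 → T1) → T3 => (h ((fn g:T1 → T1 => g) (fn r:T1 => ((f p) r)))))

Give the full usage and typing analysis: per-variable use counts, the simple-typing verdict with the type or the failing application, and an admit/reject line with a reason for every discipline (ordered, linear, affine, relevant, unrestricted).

use counts: p: 1×; f: 1×; h (λ-bound): 1×; g (λ-bound): 1×; r (λ-bound): 1×
use order (left to right): h, g, f, p, r
typing: well-typed — term : ((T1 → T1) → T3) → T3
ordered: ✗, use order h, g, f, p, r needs exchange
linear: ✓, exactly-once usage across p, f, h, g, r
affine: ✓, at most one use each (p, f, h, g, r)
relevant: ✓, none of p, f, h, g, r goes unused
unrestricted: ✓, type-checks (((T1 → T1) → T3) → T3) and nothing is barred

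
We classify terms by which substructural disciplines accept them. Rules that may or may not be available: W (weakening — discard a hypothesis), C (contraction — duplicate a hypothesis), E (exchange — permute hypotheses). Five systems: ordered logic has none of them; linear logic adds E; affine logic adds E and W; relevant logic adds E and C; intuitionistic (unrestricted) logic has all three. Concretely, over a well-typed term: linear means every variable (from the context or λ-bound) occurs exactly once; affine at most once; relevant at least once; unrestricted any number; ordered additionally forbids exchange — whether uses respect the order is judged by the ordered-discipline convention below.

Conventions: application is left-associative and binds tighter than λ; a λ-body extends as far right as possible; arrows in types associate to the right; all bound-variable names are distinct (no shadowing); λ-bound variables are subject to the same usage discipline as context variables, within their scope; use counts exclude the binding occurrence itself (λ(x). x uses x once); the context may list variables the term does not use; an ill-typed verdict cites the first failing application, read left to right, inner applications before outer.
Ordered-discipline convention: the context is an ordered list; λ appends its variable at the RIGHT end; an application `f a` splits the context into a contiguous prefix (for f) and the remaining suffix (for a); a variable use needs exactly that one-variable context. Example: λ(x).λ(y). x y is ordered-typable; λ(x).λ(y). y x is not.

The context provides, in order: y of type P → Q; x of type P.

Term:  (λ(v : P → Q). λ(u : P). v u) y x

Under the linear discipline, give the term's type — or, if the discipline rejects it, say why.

term : Q
variable uses: y=1; x=1; v (bound)=1; u (bound)=1
uses in reading order: v, u, y, x
typing: ✓ — Q
all disciplines: ordered ✓ · linear ✓ · affine ✓ · relevant ✓ · unrestricted ✓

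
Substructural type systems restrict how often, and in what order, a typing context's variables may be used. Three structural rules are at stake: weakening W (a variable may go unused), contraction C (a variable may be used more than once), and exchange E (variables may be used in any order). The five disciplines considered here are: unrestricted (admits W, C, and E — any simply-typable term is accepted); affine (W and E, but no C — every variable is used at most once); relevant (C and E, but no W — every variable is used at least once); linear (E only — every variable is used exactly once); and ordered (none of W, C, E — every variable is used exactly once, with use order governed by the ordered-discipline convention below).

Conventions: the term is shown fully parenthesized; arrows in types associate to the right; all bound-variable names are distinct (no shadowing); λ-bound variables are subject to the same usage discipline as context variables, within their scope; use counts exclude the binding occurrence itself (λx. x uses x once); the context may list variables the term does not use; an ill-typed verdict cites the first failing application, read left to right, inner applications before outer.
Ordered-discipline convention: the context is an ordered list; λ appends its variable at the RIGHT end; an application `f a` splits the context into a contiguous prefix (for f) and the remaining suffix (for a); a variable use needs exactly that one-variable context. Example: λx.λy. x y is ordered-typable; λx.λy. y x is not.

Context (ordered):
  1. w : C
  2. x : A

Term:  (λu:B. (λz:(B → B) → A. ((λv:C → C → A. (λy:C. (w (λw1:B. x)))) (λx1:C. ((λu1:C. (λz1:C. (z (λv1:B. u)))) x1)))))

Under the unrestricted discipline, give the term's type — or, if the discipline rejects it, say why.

not well-typed under unrestricted — fails simple typing
usage: w ×1; x ×1; u (bound) ×1; z (bound) ×1; v (bound) ×0; y (bound) ×0; w1 (bound) ×0; x1 (bound) ×1; u1 (bound) ×0; z1 (bound) ×0; v1 (bound) ×0
order of uses: w, x, z, u, x1
typing: ill-typed: non-arrow in function slot: C
all disciplines: ordered ✗, linear ✗, affine ✗, relevant ✗, unrestricted ✗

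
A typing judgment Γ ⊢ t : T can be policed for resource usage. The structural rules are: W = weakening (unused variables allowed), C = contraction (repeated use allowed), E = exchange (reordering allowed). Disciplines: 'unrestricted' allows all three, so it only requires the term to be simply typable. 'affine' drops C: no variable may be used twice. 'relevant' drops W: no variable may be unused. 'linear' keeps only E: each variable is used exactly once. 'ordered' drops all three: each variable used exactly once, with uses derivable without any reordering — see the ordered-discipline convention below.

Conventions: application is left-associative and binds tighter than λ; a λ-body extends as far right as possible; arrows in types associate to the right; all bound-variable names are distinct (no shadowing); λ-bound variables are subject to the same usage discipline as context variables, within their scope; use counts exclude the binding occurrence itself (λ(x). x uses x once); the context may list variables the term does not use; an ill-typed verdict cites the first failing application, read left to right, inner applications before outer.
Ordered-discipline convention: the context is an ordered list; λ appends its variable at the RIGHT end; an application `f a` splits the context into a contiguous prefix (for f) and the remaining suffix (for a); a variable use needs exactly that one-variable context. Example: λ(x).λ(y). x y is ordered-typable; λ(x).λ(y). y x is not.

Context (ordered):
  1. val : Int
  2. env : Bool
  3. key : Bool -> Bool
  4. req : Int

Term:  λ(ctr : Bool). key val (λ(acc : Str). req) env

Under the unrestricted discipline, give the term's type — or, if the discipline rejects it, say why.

not well-typed under unrestricted — fails simple typing
counts: val ×1, env ×1, key ×1, req ×1, ctr (λ-bound) ×0, acc (λ-bound) ×0
order of uses: key, val, req, env
typing: ill-typed: an application expects Bool but receives Int
across the five disciplines: ordered ✗, linear ✗, affine ✗, relevant ✗, unrestricted ✗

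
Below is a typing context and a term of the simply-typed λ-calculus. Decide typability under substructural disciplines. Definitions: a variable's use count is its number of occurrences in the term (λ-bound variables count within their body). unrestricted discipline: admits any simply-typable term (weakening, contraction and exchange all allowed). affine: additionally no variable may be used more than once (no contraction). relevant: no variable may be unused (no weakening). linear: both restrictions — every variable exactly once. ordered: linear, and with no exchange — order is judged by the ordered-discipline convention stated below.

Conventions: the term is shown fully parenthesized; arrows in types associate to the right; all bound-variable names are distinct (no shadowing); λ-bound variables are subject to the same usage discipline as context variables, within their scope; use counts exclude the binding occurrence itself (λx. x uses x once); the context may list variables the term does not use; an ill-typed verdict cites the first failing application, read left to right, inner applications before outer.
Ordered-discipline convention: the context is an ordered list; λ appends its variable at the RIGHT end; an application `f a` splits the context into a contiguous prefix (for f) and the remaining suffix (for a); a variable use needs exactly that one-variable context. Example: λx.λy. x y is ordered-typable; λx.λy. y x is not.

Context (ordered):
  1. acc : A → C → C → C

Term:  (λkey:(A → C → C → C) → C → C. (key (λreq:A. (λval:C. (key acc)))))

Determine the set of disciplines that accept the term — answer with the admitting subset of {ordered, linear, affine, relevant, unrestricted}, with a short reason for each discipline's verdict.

admitted in: unrestricted
counts: acc: 1, key [bound]: 2, req [bound]: 0, val [bound]: 0
uses in reading order: key, key, acc
typing: well-typed — term : ((A → C → C → C) → C → C) → C → C
ordered: ✗ — key ×2 used more than once (contraction); req, val left unused
linear: ✗ — key ×2 used more than once (contraction); req, val left unused
affine: ✗ — key ×2 used more than once (contraction)
relevant: ✗ — req, val left unused
unrestricted: ✓ — type-checks (((A → C → C → C) → C → C) → C → C) and nothing is barred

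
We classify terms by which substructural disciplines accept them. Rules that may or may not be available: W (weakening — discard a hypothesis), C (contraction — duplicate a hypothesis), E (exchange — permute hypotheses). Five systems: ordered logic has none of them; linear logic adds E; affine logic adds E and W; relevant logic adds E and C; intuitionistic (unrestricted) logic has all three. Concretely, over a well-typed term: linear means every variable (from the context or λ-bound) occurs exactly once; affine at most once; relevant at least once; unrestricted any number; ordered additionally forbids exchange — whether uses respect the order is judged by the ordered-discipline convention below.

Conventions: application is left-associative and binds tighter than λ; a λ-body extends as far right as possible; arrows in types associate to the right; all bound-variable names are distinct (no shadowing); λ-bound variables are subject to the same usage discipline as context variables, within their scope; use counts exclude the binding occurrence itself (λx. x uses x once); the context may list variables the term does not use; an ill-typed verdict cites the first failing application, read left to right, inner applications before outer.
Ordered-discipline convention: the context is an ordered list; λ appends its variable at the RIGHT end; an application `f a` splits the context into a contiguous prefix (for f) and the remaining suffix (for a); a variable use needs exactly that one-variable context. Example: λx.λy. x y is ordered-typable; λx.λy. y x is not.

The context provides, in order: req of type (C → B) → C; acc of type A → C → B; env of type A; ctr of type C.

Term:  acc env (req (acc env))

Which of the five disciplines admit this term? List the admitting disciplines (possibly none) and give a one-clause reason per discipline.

admitted by: unrestricted
use counts: req: 1; acc: 2; env: 2; ctr: 0
left-to-right use order: acc, env, req, acc, env
typing: well-typed at B
ordered: ✗ — repeated use of acc ×2, env ×2; needs weakening: ctr unused
linear: ✗ — repeated use of acc ×2, env ×2; needs weakening: ctr unused
affine: ✗ — repeated use of acc ×2, env ×2
relevant: ✗ — needs weakening: ctr unused
unrestricted: ✓ — type-checks (B) and nothing is barred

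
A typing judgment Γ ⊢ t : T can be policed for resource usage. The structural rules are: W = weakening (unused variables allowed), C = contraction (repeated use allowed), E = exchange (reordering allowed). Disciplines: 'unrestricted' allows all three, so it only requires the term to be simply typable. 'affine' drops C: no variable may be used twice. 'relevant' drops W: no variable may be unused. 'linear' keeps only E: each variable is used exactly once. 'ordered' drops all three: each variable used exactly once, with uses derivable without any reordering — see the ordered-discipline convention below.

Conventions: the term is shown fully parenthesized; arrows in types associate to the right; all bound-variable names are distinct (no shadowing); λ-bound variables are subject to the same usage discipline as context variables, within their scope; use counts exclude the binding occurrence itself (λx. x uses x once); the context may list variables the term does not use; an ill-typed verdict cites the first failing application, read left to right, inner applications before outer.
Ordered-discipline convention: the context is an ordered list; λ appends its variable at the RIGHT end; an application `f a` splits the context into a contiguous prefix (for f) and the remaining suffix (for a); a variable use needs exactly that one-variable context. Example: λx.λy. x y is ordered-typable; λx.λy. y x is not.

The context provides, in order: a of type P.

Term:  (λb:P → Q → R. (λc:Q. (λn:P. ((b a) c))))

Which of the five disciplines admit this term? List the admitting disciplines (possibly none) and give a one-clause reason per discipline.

admitted by: affine, unrestricted
counts: a: 1×, b [bound]: 1×, c [bound]: 1×, n [bound]: 0×
left-to-right use order: b, a, c
typing: the term checks, with type (P → Q → R) → Q → P → R
ordered: ✗ — n never used (weakening)
linear: ✗ — n never used (weakening)
affine: ✓ — at most one use each (a, b, c, n)
relevant: ✗ — n never used (weakening)
unrestricted: ✓ — typability at (P → Q → R) → Q → P → R is all that's needed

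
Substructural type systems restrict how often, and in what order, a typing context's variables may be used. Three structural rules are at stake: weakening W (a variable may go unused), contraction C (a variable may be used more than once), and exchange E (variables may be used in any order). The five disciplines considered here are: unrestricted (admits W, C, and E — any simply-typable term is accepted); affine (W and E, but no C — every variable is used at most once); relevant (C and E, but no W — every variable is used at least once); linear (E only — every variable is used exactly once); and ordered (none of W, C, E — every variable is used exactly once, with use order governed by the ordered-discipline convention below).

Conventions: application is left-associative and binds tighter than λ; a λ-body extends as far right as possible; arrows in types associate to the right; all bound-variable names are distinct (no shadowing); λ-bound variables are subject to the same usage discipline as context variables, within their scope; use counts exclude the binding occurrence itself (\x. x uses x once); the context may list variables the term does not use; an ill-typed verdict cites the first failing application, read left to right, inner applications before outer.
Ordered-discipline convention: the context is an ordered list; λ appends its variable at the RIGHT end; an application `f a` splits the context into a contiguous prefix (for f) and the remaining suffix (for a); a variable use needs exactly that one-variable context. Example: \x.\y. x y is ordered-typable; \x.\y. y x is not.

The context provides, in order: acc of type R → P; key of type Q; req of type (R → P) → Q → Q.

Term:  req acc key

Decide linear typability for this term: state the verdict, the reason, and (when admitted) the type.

yes — exactly-once usage across acc, key, req; term : Q
usage: acc: 1, key: 1, req: 1
uses in reading order: req, acc, key
typing: ✓ — Q
all disciplines: ordered ✗ · linear ✓ · affine ✓ · relevant ✓ · unrestricted ✓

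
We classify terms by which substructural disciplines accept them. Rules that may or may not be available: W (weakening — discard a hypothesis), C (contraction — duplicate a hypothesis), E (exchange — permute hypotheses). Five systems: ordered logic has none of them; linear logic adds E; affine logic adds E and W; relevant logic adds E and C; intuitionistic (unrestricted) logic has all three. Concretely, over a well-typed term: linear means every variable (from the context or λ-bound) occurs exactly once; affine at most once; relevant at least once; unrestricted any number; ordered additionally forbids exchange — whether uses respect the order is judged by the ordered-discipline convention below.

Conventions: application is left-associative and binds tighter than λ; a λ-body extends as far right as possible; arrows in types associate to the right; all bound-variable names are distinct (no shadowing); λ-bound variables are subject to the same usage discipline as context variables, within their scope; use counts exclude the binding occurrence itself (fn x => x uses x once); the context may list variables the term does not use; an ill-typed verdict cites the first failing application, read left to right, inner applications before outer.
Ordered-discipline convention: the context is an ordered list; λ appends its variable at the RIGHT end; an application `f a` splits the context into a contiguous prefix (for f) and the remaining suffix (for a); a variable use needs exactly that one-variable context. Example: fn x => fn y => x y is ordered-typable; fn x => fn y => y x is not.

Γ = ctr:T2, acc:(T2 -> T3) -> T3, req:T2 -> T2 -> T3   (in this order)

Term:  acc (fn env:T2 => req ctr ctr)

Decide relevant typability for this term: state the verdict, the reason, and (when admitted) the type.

no — unused: env — weakening required
use counts: ctr ×2, acc ×1, req ×1, env (λ-bound) ×0
left-to-right use order: acc, req, ctr, ctr
typing: ✓ — T3
summary: ordered ✗ | linear ✗ | affine ✗ | relevant ✗ | unrestricted ✓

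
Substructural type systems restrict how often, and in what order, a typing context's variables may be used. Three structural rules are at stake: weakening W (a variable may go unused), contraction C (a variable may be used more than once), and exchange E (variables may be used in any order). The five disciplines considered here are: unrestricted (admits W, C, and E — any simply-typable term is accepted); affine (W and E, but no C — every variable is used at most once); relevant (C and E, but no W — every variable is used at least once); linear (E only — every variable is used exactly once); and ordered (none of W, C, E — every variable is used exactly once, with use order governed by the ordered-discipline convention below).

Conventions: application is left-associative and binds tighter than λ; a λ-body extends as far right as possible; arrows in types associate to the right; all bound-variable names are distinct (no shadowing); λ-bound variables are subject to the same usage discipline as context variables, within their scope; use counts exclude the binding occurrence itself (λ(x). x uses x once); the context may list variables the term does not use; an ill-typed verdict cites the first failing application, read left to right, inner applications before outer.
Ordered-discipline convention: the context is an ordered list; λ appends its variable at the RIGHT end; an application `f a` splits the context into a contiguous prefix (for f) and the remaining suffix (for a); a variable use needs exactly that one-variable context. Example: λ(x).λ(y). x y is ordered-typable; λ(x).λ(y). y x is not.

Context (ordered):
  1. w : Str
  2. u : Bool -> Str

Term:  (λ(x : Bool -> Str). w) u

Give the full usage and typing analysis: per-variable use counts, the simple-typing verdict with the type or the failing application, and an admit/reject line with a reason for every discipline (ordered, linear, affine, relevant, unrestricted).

variable uses: w: 1, u: 1, x (bound): 0
order of uses: w, u
typing: ✓ — Str
ordered: ✗ — unused: x — weakening required
linear: ✗ — unused: x — weakening required
affine: ✓ — at most one use each (w, u, x)
relevant: ✗ — unused: x — weakening required
unrestricted: ✓ — typability at Str is all that's needed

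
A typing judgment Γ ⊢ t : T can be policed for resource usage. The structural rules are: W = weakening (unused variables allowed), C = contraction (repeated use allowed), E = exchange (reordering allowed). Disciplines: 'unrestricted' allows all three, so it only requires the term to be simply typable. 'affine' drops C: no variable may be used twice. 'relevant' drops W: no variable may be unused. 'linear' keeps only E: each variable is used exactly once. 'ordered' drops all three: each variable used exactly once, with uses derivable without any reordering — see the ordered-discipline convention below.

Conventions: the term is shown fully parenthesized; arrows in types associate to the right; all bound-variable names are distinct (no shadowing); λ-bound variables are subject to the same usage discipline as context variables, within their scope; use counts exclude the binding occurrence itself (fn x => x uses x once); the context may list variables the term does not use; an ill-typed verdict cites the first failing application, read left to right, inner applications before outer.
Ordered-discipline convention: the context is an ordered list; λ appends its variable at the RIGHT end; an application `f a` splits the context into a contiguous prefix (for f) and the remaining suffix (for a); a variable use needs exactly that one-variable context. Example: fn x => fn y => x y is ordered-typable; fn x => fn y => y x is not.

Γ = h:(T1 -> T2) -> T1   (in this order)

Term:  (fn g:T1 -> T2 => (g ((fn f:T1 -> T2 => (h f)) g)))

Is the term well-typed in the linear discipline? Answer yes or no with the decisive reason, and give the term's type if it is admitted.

no — repeated use of g ×2
usage: h ×1; g [bound] ×2; f [bound] ×1
order of uses: g, h, f, g
typing: well-typed — term : (T1 -> T2) -> T2
all disciplines: ordered ✗ · linear ✗ · affine ✗ · relevant ✓ · unrestricted ✓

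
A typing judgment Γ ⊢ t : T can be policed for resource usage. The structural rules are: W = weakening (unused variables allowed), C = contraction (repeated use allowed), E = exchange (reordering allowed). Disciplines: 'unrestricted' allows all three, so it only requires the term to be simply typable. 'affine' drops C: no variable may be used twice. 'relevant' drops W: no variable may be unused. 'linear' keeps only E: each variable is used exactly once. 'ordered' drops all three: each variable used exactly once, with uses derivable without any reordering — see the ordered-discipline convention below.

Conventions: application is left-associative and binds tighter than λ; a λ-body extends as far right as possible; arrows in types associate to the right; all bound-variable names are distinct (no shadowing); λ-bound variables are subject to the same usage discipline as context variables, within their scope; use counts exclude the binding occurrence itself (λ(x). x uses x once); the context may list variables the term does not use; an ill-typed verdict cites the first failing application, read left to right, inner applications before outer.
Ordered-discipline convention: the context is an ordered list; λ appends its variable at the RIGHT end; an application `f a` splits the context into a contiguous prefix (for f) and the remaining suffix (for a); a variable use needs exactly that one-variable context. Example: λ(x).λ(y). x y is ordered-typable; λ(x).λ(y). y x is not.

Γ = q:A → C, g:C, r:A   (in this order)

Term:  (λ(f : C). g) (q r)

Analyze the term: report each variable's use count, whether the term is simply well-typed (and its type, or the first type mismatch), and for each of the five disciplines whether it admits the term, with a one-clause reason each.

variable uses: q ×1, g ×1, r ×1, f (bound) ×0
use order (left to right): g, q, r
typing: the term checks, with type C
ordered ✗ (unused: f — weakening required)
linear ✗ (unused: f — weakening required)
affine ✓ (at most one use each (q, g, r, f))
relevant ✗ (unused: f — weakening required)
unrestricted ✓ (simply typable at C; W, C, E all held)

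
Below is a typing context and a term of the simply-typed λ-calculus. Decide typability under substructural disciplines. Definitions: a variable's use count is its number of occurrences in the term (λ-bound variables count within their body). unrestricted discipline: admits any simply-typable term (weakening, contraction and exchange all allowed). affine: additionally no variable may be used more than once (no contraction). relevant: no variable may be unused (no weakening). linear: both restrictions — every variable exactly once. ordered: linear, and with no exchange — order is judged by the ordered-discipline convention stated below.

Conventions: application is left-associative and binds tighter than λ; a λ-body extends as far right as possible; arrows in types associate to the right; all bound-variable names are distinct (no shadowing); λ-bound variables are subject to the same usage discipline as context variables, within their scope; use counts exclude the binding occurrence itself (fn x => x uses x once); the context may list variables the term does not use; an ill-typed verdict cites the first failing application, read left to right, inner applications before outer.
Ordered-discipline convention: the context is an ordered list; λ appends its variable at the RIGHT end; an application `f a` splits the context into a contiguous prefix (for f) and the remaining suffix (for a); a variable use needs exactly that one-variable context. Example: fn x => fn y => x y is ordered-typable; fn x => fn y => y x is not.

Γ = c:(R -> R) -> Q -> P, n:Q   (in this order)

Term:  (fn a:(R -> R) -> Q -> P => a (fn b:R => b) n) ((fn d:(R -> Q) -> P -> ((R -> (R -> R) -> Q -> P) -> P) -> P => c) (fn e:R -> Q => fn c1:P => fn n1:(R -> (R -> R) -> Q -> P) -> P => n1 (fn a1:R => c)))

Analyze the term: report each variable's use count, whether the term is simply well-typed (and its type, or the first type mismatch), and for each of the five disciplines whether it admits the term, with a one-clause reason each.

counts: c: 2×, n: 1×, a (bound): 1×, b (bound): 1×, d (bound): 0×, e (bound): 0×, c1 (bound): 0×, n1 (bound): 1×, a1 (bound): 0×
uses in reading order: a, b, n, c, n1, c
typing: well-typed at P
ordered: ✗, needs contraction — c ×2; unused: d, e, c1, a1 — weakening required
linear: ✗, needs contraction — c ×2; unused: d, e, c1, a1 — weakening required
affine: ✗, needs contraction — c ×2
relevant: ✗, unused: d, e, c1, a1 — weakening required
unrestricted: ✓, simply typable at P; W, C, E all held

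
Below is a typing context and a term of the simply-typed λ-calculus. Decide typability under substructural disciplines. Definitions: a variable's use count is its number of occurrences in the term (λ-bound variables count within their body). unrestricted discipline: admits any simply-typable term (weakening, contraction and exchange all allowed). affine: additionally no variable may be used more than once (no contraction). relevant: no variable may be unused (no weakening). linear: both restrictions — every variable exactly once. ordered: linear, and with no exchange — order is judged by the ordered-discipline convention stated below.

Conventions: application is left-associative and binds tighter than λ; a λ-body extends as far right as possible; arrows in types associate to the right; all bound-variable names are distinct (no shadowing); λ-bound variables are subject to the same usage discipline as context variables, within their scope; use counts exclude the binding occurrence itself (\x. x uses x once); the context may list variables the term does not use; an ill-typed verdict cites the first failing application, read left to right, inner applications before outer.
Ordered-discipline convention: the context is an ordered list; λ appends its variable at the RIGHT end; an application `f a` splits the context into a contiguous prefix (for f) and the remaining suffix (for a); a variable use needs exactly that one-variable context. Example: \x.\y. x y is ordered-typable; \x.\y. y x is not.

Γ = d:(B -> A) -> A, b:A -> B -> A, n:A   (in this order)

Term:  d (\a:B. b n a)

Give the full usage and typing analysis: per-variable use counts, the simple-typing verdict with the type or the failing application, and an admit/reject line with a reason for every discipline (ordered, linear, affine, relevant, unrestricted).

variable uses: d=1; b=1; n=1; a [bound]=1
use order (left to right): d, b, n, a
typing: well-typed — term : A
ordered: ✓, d, b, n, a: once each, no exchange needed
linear: ✓, d, b, n, a: one use apiece
affine: ✓, none of d, b, n, a used more than once
relevant: ✓, every one of d, b, n, a appears
unrestricted: ✓, type-checks (A) and nothing is barred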